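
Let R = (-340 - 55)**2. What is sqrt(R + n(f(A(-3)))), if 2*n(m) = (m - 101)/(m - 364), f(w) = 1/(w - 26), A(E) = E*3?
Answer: sqrt(25328041489113)/12741 ≈ 395.00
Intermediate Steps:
A(E) = 3*E
f(w) = 1/(-26 + w)
n(m) = (-101 + m)/(2*(-364 + m)) (n(m) = ((m - 101)/(m - 364))/2 = ((-101 + m)/(-364 + m))/2 = (-101 + m)/(2*(-364 + m)))
R = 156025 (R = (-395)**2 = 156025)
sqrt(R + n(f(A(-3)))) = sqrt(156025 + (-101 + 1/(-26 + 3*(-3)))/(2*(-364 + 1/(-26 + 3*(-3))))) = sqrt(156025 + (-101 + 1/(-26 - 9))/(2*(-364 + 1/(-26 - 9)))) = sqrt(156025 + (-101 + 1/(-35))/(2*(-364 + 1/(-35)))) = sqrt(156025 + (-101 - 1/35)/(2*(-364 - 1/35))) = sqrt(156025 + (1/2)*(-3536/35)/(-12741/35)) = sqrt(156025 + (1/2)*(-35/12741)*(-3536/35)) = sqrt(156025 + 1768/12741) = sqrt(1987916293/12741) = sqrt(25328041489113)/12741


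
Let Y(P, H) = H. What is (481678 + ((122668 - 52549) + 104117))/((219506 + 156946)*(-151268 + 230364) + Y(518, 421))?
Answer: 655914/29775847813 ≈ 2.2028e-5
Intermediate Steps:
(481678 + ((122668 - 52549) + 104117))/((219506 + 156946)*(-151268 + 230364) + Y(518, 421)) = (481678 + ((122668 - 52549) + 104117))/((219506 + 156946)*(-151268 + 230364) + 421) = (481678 + (70119 + 104117))/(376452*79096 + 421) = (481678 + 174236)/(29775847392 + 421) = 655914/29775847813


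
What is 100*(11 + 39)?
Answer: 5000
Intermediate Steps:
100*(11 + 39) = 100*50 = 5000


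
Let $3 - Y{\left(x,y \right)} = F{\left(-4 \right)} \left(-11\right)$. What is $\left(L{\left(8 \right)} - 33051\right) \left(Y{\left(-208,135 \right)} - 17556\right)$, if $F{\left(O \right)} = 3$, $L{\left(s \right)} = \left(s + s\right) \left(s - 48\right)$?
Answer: $590266320$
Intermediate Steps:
$L{\left(s \right)} = 2 s \left(-48 + s\right)$
$Y{\left(x,y \right)} = 36$ ($Y{\left(x,y \right)} = 3 - 3 \left(-11\right) = 3 - -33 = 3 + 33 = 36$)
$\left(L{\left(8 \right)} - 33051\right) \left(Y{\left(-208,135 \right)} - 17556\right) = \left(2 \cdot 8 \left(-48 + 8\right) - 33051\right) \left(36 - 17556\right) = \left(2 \cdot 8 \left(-40\right) - 33051\right) \left(-17520\right) = \left(-640 - 33051\right) \left(-17520\right) = \left(-33691\right) \left(-17520\right) = 590266320$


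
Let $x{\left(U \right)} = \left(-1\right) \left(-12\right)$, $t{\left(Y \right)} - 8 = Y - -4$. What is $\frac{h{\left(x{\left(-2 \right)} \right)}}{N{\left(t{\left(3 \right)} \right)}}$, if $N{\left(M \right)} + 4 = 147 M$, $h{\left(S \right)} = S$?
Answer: $\frac{12}{2201} \approx 0.0054521$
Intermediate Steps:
$t{\left(Y \right)} = 12 + Y$ ($t{\left(Y \right)} = 8 + \left(Y - -4\right) = 8 + \left(Y + 4\right) = 8 + \left(4 + Y\right) = 12 + Y$)
$x{\left(U \right)} = 12$
$N{\left(M \right)} = -4 + 147 M$
$\frac{h{\left(x{\left(-2 \right)} \right)}}{N{\left(t{\left(3 \right)} \right)}} = \frac{12}{-4 + 147 \left(12 + 3\right)} = \frac{12}{-4 + 147 \cdot 15} = \frac{12}{-4 + 2205} = \frac{12}{2201}$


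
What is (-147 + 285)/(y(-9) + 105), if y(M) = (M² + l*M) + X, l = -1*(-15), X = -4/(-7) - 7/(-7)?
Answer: 21/8 ≈ 2.6250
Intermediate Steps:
X = 11/7 (X = -4*(-⅐) - 7*(-⅐) = 4/7 + 1 = 11/7 ≈ 1.5714)
l = 15
y(M) = 11/7 + M² + 15*M (y(M) = (M² + 15*M) + 11/7 = 11/7 + M² + 15*M)
(-147 + 285)/(y(-9) + 105) = (-147 + 285)/((11/7 + (-9)² + 15*(-9)) + 105) = 138/((11/7 + 81 - 135) + 105) = 138/(-367/7 + 105) = 138/(368/7) = 138*(7/368) = 21/8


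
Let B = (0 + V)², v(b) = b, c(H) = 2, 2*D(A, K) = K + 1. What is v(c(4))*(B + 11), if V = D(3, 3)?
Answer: 30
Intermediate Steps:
D(A, K) = ½ + K/2 (D(A, K) = (K + 1)/2 = (1 + K)/2 = ½ + K/2)
V = 2 (V = ½ + (½)*3 = ½ + 3/2 = 2)
B = 4 (B = (0 + 2)² = 2² = 4)
v(c(4))*(B + 11) = 2*(4 + 11) = 2*15 = 30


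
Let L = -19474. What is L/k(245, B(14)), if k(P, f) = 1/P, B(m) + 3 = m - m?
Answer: -4771130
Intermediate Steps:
B(m) = -3 (B(m) = -3 + (m - m) = -3 + 0 = -3)
L/k(245, B(14)) = -19474/(1/245) = -19474/1/245 = -19474*245 = -4771130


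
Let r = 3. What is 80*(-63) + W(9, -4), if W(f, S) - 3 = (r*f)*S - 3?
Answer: -5148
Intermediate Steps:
W(f, S) = 3*S*f (W(f, S) = 3 + ((3*f)*S - 3) = 3 + (3*S*f - 3) = 3 + (-3 + 3*S*f) = 3*S*f)
80*(-63) + W(9, -4) = 80*(-63) + 3*(-4)*9 = -5040 - 108 = -5148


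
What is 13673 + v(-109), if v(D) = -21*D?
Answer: 15962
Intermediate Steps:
13673 + v(-109) = 13673 - 21*(-109) = 13673 + 2289 = 15962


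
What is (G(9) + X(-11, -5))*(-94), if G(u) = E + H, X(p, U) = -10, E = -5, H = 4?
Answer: 1034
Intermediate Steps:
G(u) = -1 (G(u) = -5 + 4 = -1)
(G(9) + X(-11, -5))*(-94) = (-1 - 10)*(-94) = -11*(-94) = 1034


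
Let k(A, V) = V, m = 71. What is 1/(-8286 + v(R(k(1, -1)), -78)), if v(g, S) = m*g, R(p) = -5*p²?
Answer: -1/8641 ≈ -0.00011573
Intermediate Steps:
v(g, S) = 71*g
1/(-8286 + v(R(k(1, -1)), -78)) = 1/(-8286 + 71*(-5*(-1)²)) = 1/(-8286 + 71*(-5*1)) = 1/(-8286 + 71*(-5)) = 1/(-8286 - 355) = 1/(-8641) = -1/8641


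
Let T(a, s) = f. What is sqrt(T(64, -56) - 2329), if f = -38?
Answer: 3*I*sqrt(263) ≈ 48.652*I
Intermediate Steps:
T(a, s) = -38
sqrt(T(64, -56) - 2329) = sqrt(-38 - 2329) = sqrt(-2367) = 3*I*sqrt(263)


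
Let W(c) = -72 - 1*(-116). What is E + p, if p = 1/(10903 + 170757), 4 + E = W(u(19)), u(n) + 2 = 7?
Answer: 7266401/181660 ≈ 40.000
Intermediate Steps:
u(n) = 5 (u(n) = -2 + 7 = 5)
W(c) = 44 (W(c) = -72 + 116 = 44)
E = 40 (E = -4 + 44 = 40)
p = 1/181660 ≈ 5.5048e-6
E + p = 40 + 1/181660 = 7266401/181660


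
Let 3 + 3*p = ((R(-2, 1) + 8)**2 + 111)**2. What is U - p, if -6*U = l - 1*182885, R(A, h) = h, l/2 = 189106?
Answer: -89683/2 ≈ -44842.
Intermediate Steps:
l = 378212 (l = 2*189106 = 378212)
U = -65109/2 (U = -(378212 - 1*182885)/6 = -(378212 - 182885)/6 = -1/6*195327 = -65109/2 ≈ -32555.)
p = 12287 (p = -1 + ((1 + 8)**2 + 111)**2/3 = -1 + (9**2 + 111)**2/3 = -1 + (81 + 111)**2/3 = -1 + (1/3)*192**2 = -1 + (1/3)*36864 = -1 + 12288 = 12287)
U - p = -65109/2 - 1*12287 = -65109/2 - 12287 = -89683/2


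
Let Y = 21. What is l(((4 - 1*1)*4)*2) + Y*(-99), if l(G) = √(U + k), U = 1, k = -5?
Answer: -2079 + 2*I ≈ -2079.0 + 2.0*I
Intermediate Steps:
l(G) = 2*I (l(G) = √(1 - 5) = √(-4) = 2*I)
l(((4 - 1*1)*4)*2) + Y*(-99) = 2*I + 21*(-99) = 2*I - 2079 = -2079 + 2*I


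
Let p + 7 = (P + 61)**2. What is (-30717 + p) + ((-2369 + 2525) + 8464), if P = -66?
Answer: -22079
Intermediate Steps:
p = 18 (p = -7 + (-66 + 61)**2 = -7 + (-5)**2 = -7 + 25 = 18)
(-30717 + p) + ((-2369 + 2525) + 8464) = (-30717 + 18) + ((-2369 + 2525) + 8464) = -30699 + (156 + 8464) = -30699 + 8620 = -22079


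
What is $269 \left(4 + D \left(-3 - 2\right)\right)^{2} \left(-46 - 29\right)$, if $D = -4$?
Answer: $-11620800$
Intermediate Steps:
$269 \left(4 + D \left(-3 - 2\right)\right)^{2} \left(-46 - 29\right) = 269 \left(4 - 4 \left(-3 - 2\right)\right)^{2} \left(-46 - 29\right) = 269 \left(4 - -20\right)^{2} \left(-75\right) = 269 \left(4 + 20\right)^{2} \left(-75\right) = 269 \cdot 24^{2} \left(-75\right) = 269 \cdot 576 \left(-75\right) = 269 \left(-43200\right) = -11620800$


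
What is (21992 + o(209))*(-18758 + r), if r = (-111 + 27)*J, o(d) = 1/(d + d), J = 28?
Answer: -97028494635/209 ≈ -4.6425e+8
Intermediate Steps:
o(d) = 1/(2*d)
r = -2352 (r = (-111 + 27)*28 = -84*28 = -2352)
(21992 + o(209))*(-18758 + r) = (21992 + (1/2)/209)*(-18758 - 2352) = (21992 + (1/2)*(1/209))*(-21110) = (21992 + 1/418)*(-21110) = (9192657/418)*(-21110) = -97028494635/209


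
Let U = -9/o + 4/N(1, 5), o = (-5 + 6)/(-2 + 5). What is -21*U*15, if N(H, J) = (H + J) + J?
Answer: 92295/11 ≈ 8390.5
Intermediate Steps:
N(H, J) = H + 2*J
o = ⅓ (o = 1/3 = 1*(⅓) = ⅓ ≈ 0.33333)
U = -293/11 (U = -9/⅓ + 4/(1 + 2*5) = -9*3 + 4/(1 + 10) = -27 + 4/11 = -293/11 ≈ -26.636)
-21*U*15 = -21*(-293/11)*15 = (6153/11)*15 = 92295/11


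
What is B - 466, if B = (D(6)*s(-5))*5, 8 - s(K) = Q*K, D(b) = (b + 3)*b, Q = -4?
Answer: -3706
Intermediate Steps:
D(b) = b*(3 + b) (D(b) = (3 + b)*b = b*(3 + b))
s(K) = 8 + 4*K (s(K) = 8 - (-4)*K = 8 + 4*K)
B = -3240 (B = ((6*(3 + 6))*(8 + 4*(-5)))*5 = ((6*9)*(8 - 20))*5 = (54*(-12))*5 = -648*5 = -3240)
B - 466 = -3240 - 466 = -3706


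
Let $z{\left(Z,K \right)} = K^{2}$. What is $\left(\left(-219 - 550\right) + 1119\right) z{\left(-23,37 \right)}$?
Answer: $479150$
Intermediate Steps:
$\left(\left(-219 - 550\right) + 1119\right) z{\left(-23,37 \right)} = \left(\left(-219 - 550\right) + 1119\right) 37^{2} = \left(\left(-219 - 550\right) + 1119\right) 1369 = \left(-769 + 1119\right) 1369 = 350 \cdot 1369 = 479150$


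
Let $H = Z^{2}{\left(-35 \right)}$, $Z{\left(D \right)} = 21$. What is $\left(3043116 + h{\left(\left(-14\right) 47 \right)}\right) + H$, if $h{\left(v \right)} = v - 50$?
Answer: $3042849$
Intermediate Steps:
$h{\left(v \right)} = -50 + v$
$H = 441$ ($H = 21^{2} = 441$)
$\left(3043116 + h{\left(\left(-14\right) 47 \right)}\right) + H = \left(3043116 - 708\right) + 441 = 3042408 + 441 = 3042849$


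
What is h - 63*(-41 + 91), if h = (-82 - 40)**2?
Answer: 11734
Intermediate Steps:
h = 14884 (h = (-122)**2 = 14884)
h - 63*(-41 + 91) = 14884 - 63*(-41 + 91) = 14884 - 63*50 = 14884 - 3150 = 11734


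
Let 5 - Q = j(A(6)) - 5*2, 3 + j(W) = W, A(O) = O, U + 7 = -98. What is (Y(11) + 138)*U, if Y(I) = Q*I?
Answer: -28350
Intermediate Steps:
U = -105 (U = -7 - 98 = -105)
j(W) = -3 + W
Q = 12 (Q = 5 - ((-3 + 6) - 5*2) = 5 - (3 - 10) = 5 - 1*(-7) = 5 + 7 = 12)
Y(I) = 12*I
(Y(11) + 138)*U = (12*11 + 138)*(-105) = (132 + 138)*(-105) = 270*(-105) = -28350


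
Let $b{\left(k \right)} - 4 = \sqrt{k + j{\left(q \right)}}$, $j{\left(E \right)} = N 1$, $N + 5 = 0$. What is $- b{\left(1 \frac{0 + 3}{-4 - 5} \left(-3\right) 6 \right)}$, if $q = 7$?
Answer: $-5$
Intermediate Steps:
$N = -5$ ($N = -5 + 0 = -5$)
$j{\left(E \right)} = -5$ ($j{\left(E \right)} = \left(-5\right) 1 = -5$)
$b{\left(k \right)} = 4 + \sqrt{-5 + k}$ ($b{\left(k \right)} = 4 + \sqrt{k - 5} = 4 + \sqrt{-5 + k}$)
$- b{\left(1 \frac{0 + 3}{-4 - 5} \left(-3\right) 6 \right)} = - (4 + \sqrt{-5 + 1 \frac{0 + 3}{-4 - 5} \left(-3\right) 6}) = - (4 + \sqrt{-5 + 1 \frac{3}{-9} \left(-3\right) 6}) = - (4 + \sqrt{-5 + 1 \cdot 3 \left(- \frac{1}{9}\right) \left(-3\right) 6}) = - (4 + \sqrt{-5 + 1 \left(- \frac{1}{3}\right) \left(-3\right) 6}) = - (4 + \sqrt{-5 + 1 \cdot 1 \cdot 6}) = - (4 + \sqrt{-5 + 1 \cdot 6}) = - (4 + \sqrt{-5 + 6}) = - (4 + \sqrt{1}) = - (4 + 1) = \left(-1\right) 5 = -5$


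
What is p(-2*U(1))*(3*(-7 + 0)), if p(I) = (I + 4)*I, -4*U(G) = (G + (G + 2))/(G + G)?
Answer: -105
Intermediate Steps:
U(G) = -(2 + 2*G)/(8*G) (U(G) = -(G + (G + 2))/(4*(G + G)) = -(G + (2 + G))/(4*(2*G)) = -(2 + 2*G)*1/(2*G)/4 = -(2 + 2*G)/(8*G))
p(I) = I*(4 + I) (p(I) = (4 + I)*I = I*(4 + I))
p(-2*U(1))*(3*(-7 + 0)) = ((-(-1 - 1*1)/(2*1))*(4 - (-1 - 1*1)/(2*1)))*(3*(-7 + 0)) = ((-(-1 - 1)/2)*(4 - (-1 - 1)/2))*(3*(-7)) = ((-(-2)/2)*(4 - (-2)/2))*(-21) = ((-2*(-½))*(4 - 2*(-½)))*(-21) = (1*(4 + 1))*(-21) = (1*5)*(-21) = 5*(-21) = -105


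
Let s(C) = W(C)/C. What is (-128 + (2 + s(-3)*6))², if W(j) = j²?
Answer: 20736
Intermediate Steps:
s(C) = C (s(C) = C²/C = C)
(-128 + (2 + s(-3)*6))² = (-128 + (2 - 3*6))² = (-128 + (2 - 18))² = (-128 - 16)² = (-144)² = 20736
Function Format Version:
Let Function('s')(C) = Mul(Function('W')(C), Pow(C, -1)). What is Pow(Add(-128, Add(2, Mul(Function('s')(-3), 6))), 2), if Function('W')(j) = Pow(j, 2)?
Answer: 20736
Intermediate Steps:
Function('s')(C) = C (Function('s')(C) = Mul(Pow(C, 2), Pow(C, -1)) = C)
Pow(Add(-128, Add(2, Mul(Function('s')(-3), 6))), 2) = Pow(Add(-128, Add(2, Mul(-3, 6))), 2) = Pow(Add(-128, Add(2, -18)), 2) = Pow(Add(-128, -16), 2) = Pow(-144, 2) = 20736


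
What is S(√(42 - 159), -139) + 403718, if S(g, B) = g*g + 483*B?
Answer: 336464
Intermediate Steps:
S(g, B) = g² + 483*B
S(√(42 - 159), -139) + 403718 = ((√(42 - 159))² + 483*(-139)) + 403718 = ((√(-117))² - 67137) + 403718 = ((3*I*√13)² - 67137) + 403718 = (-117 - 67137) + 403718 = -67254 + 403718 = 336464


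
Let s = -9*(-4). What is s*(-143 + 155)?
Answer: 432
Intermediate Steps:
s = 36
s*(-143 + 155) = 36*(-143 + 155) = 36*12 = 432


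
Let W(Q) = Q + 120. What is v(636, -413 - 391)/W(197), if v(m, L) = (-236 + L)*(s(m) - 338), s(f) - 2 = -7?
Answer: 356720/317 ≈ 1125.3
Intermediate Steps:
s(f) = -5 (s(f) = 2 - 7 = -5)
W(Q) = 120 + Q
v(m, L) = 80948 - 343*L (v(m, L) = (-236 + L)*(-5 - 338) = (-236 + L)*(-343) = 80948 - 343*L)
v(636, -413 - 391)/W(197) = (80948 - 343*(-413 - 391))/(120 + 197) = (80948 - 343*(-804))/317 = (80948 + 275772)*(1/317) = 356720*(1/317) = 356720/317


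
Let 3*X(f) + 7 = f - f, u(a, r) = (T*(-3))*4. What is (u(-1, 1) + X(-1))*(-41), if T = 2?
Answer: 3239/3 ≈ 1079.7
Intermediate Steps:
u(a, r) = -24 (u(a, r) = (2*(-3))*4 = -6*4 = -24)
X(f) = -7/3 (X(f) = -7/3 + (f - f)/3 = -7/3 + (1/3)*0 = -7/3 + 0 = -7/3)
(u(-1, 1) + X(-1))*(-41) = (-24 - 7/3)*(-41) = -79/3*(-41) = 3239/3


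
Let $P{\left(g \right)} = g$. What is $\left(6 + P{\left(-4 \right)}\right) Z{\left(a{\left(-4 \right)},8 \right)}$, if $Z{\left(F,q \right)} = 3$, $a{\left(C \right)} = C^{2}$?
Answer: $6$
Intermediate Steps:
$\left(6 + P{\left(-4 \right)}\right) Z{\left(a{\left(-4 \right)},8 \right)} = \left(6 - 4\right) 3 = 2 \cdot 3 = 6$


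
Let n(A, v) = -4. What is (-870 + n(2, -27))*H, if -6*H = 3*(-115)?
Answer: -50255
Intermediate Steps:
H = 115/2 (H = -(-115)/2 = -⅙*(-345) = 115/2 ≈ 57.500)
(-870 + n(2, -27))*H = (-870 - 4)*(115/2) = -874*115/2 = -50255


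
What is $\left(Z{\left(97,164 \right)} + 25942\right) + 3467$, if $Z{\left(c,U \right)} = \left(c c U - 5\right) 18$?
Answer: $27804687$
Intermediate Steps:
$Z{\left(c,U \right)} = -90 + 18 U c^{2}$ ($Z{\left(c,U \right)} = \left(c^{2} U - 5\right) 18 = \left(U c^{2} - 5\right) 18 = \left(-5 + U c^{2}\right) 18 = -90 + 18 U c^{2}$)
$\left(Z{\left(97,164 \right)} + 25942\right) + 3467 = \left(\left(-90 + 18 \cdot 164 \cdot 97^{2}\right) + 25942\right) + 3467 = \left(\left(-90 + 18 \cdot 164 \cdot 9409\right) + 25942\right) + 3467 = \left(\left(-90 + 27775368\right) + 25942\right) + 3467 = \left(27775278 + 25942\right) + 3467 = 27801220 + 3467 = 27804687$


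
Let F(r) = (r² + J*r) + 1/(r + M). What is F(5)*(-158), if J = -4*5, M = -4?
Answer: 11692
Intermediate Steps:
J = -20
F(r) = r² + 1/(-4 + r) - 20*r (F(r) = (r² - 20*r) + 1/(r - 4) = (r² - 20*r) + 1/(-4 + r) = r² + 1/(-4 + r) - 20*r)
F(5)*(-158) = ((1 + 5³ - 24*5² + 80*5)/(-4 + 5))*(-158) = ((1 + 125 - 24*25 + 400)/1)*(-158) = (1*(1 + 125 - 600 + 400))*(-158) = (1*(-74))*(-158) = -74*(-158) = 11692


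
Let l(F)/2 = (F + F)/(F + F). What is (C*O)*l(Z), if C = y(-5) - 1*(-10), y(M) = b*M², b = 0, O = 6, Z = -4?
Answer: 120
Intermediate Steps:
y(M) = 0 (y(M) = 0*M² = 0)
C = 10 (C = 0 - 1*(-10) = 0 + 10 = 10)
l(F) = 2 (l(F) = 2*((F + F)/(F + F)) = 2*((2*F)/((2*F))) = 2*((2*F)*(1/(2*F))) = 2*1 = 2)
(C*O)*l(Z) = (10*6)*2 = 60*2 = 120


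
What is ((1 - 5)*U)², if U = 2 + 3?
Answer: 400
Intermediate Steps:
U = 5
((1 - 5)*U)² = ((1 - 5)*5)² = (-4*5)² = (-20)² = 400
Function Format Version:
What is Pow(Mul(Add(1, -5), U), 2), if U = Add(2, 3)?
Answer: 400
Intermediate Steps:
U = 5
Pow(Mul(Add(1, -5), U), 2) = Pow(Mul(Add(1, -5), 5), 2) = Pow(Mul(-4, 5), 2) = Pow(-20, 2) = 400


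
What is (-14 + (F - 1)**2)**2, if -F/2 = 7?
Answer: 44521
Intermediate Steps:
F = -14 (F = -2*7 = -14)
(-14 + (F - 1)**2)**2 = (-14 + (-14 - 1)**2)**2 = (-14 + (-15)**2)**2 = (-14 + 225)**2 = 211**2 = 44521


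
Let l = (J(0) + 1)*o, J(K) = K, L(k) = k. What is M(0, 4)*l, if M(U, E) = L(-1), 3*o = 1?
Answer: -1/3 ≈ -0.33333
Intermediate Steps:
o = 1/3 (o = (1/3)*1 = 1/3 ≈ 0.33333)
M(U, E) = -1
l = 1/3 (l = (0 + 1)*(1/3) = 1*(1/3) = 1/3 ≈ 0.33333)
M(0, 4)*l = -1*1/3 = -1/3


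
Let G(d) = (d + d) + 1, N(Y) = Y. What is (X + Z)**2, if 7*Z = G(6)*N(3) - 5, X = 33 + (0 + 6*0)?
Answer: 70225/49 ≈ 1433.2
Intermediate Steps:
G(d) = 1 + 2*d (G(d) = 2*d + 1 = 1 + 2*d)
X = 33 (X = 33 + (0 + 0) = 33 + 0 = 33)
Z = 34/7 (Z = ((1 + 2*6)*3 - 5)/7 = ((1 + 12)*3 - 5)/7 = (13*3 - 5)/7 = (39 - 5)/7 = (1/7)*34 = 34/7 ≈ 4.8571)
(X + Z)**2 = (33 + 34/7)**2 = (265/7)**2 = 70225/49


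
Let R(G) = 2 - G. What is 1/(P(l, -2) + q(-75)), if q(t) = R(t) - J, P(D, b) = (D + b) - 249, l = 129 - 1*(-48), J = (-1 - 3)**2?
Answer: -1/13 ≈ -0.076923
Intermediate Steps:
J = 16 (J = (-4)**2 = 16)
l = 177 (l = 129 + 48 = 177)
P(D, b) = -249 + D + b
q(t) = -14 - t (q(t) = (2 - t) - 1*16 = (2 - t) - 16 = -14 - t)
1/(P(l, -2) + q(-75)) = 1/((-249 + 177 - 2) + (-14 - 1*(-75))) = 1/(-74 + (-14 + 75)) = 1/(-74 + 61) = 1/(-13) = -1/13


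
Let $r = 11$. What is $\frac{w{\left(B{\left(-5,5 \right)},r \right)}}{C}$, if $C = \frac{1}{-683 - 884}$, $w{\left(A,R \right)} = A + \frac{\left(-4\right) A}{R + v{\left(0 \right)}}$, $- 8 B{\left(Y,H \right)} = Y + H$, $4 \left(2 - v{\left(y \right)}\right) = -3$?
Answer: $0$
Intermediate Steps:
$v{\left(y \right)} = \frac{11}{4}$ ($v{\left(y \right)} = 2 - - \frac{3}{4} = 2 + \frac{3}{4} = \frac{11}{4}$)
$B{\left(Y,H \right)} = - \frac{H}{8} - \frac{Y}{8}$ ($B{\left(Y,H \right)} = - \frac{Y + H}{8} = - \frac{H + Y}{8} = - \frac{H}{8} - \frac{Y}{8}$)
$w{\left(A,R \right)} = A - \frac{4 A}{\frac{11}{4} + R}$ ($w{\left(A,R \right)} = A + \frac{\left(-4\right) A}{R + \frac{11}{4}} = A + \frac{\left(-4\right) A}{\frac{11}{4} + R} = A - \frac{4 A}{\frac{11}{4} + R}$)
$C = - \frac{1}{1567}$ ($C = \frac{1}{-1567} = - \frac{1}{1567} \approx -0.00063816$)
$\frac{w{\left(B{\left(-5,5 \right)},r \right)}}{C} = \frac{\left(\left(- \frac{1}{8}\right) 5 - - \frac{5}{8}\right) \frac{1}{11 + 4 \cdot 11} \left(-5 + 4 \cdot 11\right)}{- \frac{1}{1567}} = \frac{\left(- \frac{5}{8} + \frac{5}{8}\right) \left(-5 + 44\right)}{11 + 44} \left(-1567\right) = 0 \cdot \frac{1}{55} \cdot 39 \left(-1567\right) = 0 \left(-1567\right) = 0$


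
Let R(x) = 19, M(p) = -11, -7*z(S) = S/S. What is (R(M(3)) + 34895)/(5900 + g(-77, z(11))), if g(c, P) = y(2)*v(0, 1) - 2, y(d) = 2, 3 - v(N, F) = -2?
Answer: 17457/2954 ≈ 5.9096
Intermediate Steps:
z(S) = -⅐ (z(S) = -S/(7*S) = -⅐*1 = -⅐)
v(N, F) = 5 (v(N, F) = 3 - 1*(-2) = 3 + 2 = 5)
g(c, P) = 8 (g(c, P) = 2*5 - 2 = 10 - 2 = 8)
(R(M(3)) + 34895)/(5900 + g(-77, z(11))) = (19 + 34895)/(5900 + 8) = 34914/5908 = 34914*(1/5908) = 17457/2954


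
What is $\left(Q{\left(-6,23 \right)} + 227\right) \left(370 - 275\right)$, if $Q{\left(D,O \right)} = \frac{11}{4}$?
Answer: $\frac{87305}{4} \approx 21826.0$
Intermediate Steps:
$Q{\left(D,O \right)} = \frac{11}{4}$ ($Q{\left(D,O \right)} = 11 \cdot \frac{1}{4} = \frac{11}{4}$)
$\left(Q{\left(-6,23 \right)} + 227\right) \left(370 - 275\right) = \left(\frac{11}{4} + 227\right) \left(370 - 275\right) = \frac{919}{4} \cdot 95 = \frac{87305}{4}$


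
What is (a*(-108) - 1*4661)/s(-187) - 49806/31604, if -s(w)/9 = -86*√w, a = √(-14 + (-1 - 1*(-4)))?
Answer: -24903/15802 - 6*√17/731 + 4661*I*√187/144738 ≈ -1.6098 + 0.44037*I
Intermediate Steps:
a = I*√11 (a = √(-14 + (-1 + 4)) = √(-14 + 3) = √(-11) = I*√11 ≈ 3.3166*I)
s(w) = 774*√w (s(w) = -(-774)*√w = 774*√w)
(a*(-108) - 1*4661)/s(-187) - 49806/31604 = ((I*√11)*(-108) - 1*4661)/((774*√(-187))) - 49806/31604 = (-108*I*√11 - 4661)/((774*(I*√187))) - 49806*1/31604 = (-4661 - 108*I*√11)/((774*I*√187)) - 24903/15802 = (-4661 - 108*I*√11)*(-I*√187/144738) - 24903/15802 = -I*√187*(-4661 - 108*I*√11)/144738 - 24903/15802 = -24903/15802 - I*√187*(-4661 - 108*I*√11)/144738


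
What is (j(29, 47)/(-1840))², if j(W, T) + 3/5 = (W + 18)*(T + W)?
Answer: 318872449/84640000 ≈ 3.7674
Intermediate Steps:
j(W, T) = -⅗ + (18 + W)*(T + W) (j(W, T) = -⅗ + (W + 18)*(T + W) = -⅗ + (18 + W)*(T + W))
(j(29, 47)/(-1840))² = ((-⅗ + 29² + 18*47 + 18*29 + 47*29)/(-1840))² = ((-⅗ + 841 + 846 + 522 + 1363)*(-1/1840))² = ((17857/5)*(-1/1840))² = (-17857/9200)² = 318872449/84640000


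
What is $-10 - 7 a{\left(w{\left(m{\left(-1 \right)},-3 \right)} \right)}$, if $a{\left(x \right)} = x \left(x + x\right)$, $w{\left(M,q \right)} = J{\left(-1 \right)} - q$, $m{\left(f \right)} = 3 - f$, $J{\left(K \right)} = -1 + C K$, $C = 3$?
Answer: $-24$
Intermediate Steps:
$J{\left(K \right)} = -1 + 3 K$
$w{\left(M,q \right)} = -4 - q$ ($w{\left(M,q \right)} = \left(-1 + 3 \left(-1\right)\right) - q = \left(-1 - 3\right) - q = -4 - q$)
$a{\left(x \right)} = 2 x^{2}$ ($a{\left(x \right)} = x 2 x = 2 x^{2}$)
$-10 - 7 a{\left(w{\left(m{\left(-1 \right)},-3 \right)} \right)} = -10 - 7 \cdot 2 \left(-4 - -3\right)^{2} = -10 - 7 \cdot 2 \left(-4 + 3\right)^{2} = -10 - 7 \cdot 2 \left(-1\right)^{2} = -10 - 7 \cdot 2 \cdot 1 = -10 - 14 = -24$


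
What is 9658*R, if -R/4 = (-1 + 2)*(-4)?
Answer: 154528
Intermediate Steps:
R = 16 (R = -4*(-1 + 2)*(-4) = -4*(-4) = 16)
9658*R = 9658*16 = 154528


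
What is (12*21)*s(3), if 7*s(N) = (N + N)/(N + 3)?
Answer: 36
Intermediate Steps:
s(N) = 2*N/(7*(3 + N)) (s(N) = ((N + N)/(N + 3))/7 = ((2*N)/(3 + N))/7 = (2*N/(3 + N))/7 = 2*N/(7*(3 + N)))
(12*21)*s(3) = (12*21)*((2/7)*3/(3 + 3)) = 252*((2/7)*3/6) = 252*((2/7)*3*(1/6)) = 252*(1/7) = 36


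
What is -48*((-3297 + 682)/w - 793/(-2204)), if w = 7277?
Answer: -4548/211033 ≈ -0.021551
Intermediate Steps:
-48*((-3297 + 682)/w - 793/(-2204)) = -48*((-3297 + 682)/7277 - 793/(-2204)) = -48*(-2615*1/7277 - 793*(-1/2204)) = -48*(-2615/7277 + 793/2204) = -48*379/844132 = -4548/211033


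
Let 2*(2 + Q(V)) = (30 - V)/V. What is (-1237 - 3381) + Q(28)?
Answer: -129359/28 ≈ -4620.0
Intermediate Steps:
Q(V) = -2 + (30 - V)/(2*V) (Q(V) = -2 + ((30 - V)/V)/2 = -2 + (30 - V)/(2*V))
(-1237 - 3381) + Q(28) = (-1237 - 3381) + (-5/2 + 15/28) = -4618 + (-5/2 + 15*(1/28)) = -4618 + (-5/2 + 15/28) = -4618 - 55/28 = -129359/28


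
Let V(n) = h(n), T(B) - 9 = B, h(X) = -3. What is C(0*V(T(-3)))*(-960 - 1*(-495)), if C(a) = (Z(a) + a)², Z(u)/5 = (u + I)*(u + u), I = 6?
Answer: 0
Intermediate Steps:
T(B) = 9 + B
Z(u) = 10*u*(6 + u) (Z(u) = 5*((u + 6)*(u + u)) = 5*((6 + u)*(2*u)) = 5*(2*u*(6 + u)) = 10*u*(6 + u))
V(n) = -3
C(a) = (a + 10*a*(6 + a))² (C(a) = (10*a*(6 + a) + a)² = (a + 10*a*(6 + a))²)
C(0*V(T(-3)))*(-960 - 1*(-495)) = ((0*(-3))²*(61 + 10*(0*(-3)))²)*(-960 - 1*(-495)) = (0²*(61 + 10*0)²)*(-960 + 495) = (0*(61 + 0)²)*(-465) = (0*61²)*(-465) = (0*3721)*(-465) = 0*(-465) = 0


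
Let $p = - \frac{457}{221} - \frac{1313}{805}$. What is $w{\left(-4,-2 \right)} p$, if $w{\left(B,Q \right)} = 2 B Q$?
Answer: $- \frac{10528928}{177905} \approx -59.183$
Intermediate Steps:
$p = - \frac{658058}{177905}$ ($p = \left(-457\right) \frac{1}{221} - \frac{1313}{805} = - \frac{457}{221} - \frac{1313}{805} = - \frac{658058}{177905} \approx -3.6989$)
$w{\left(B,Q \right)} = 2 B Q$
$w{\left(-4,-2 \right)} p = 2 \left(-4\right) \left(-2\right) \left(- \frac{658058}{177905}\right) = 16 \left(- \frac{658058}{177905}\right) = - \frac{10528928}{177905}$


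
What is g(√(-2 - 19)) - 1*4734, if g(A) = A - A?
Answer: -4734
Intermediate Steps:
g(A) = 0
g(√(-2 - 19)) - 1*4734 = 0 - 1*4734 = 0 - 4734 = -4734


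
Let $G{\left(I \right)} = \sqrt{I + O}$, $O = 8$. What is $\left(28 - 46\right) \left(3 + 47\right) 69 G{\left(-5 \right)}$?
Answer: $- 62100 \sqrt{3} \approx -1.0756 \cdot 10^{5}$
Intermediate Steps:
$G{\left(I \right)} = \sqrt{8 + I}$ ($G{\left(I \right)} = \sqrt{I + 8} = \sqrt{8 + I}$)
$\left(28 - 46\right) \left(3 + 47\right) 69 G{\left(-5 \right)} = \left(28 - 46\right) \left(3 + 47\right) 69 \sqrt{8 - 5} = \left(-18\right) 50 \cdot 69 \sqrt{3} = \left(-900\right) 69 \sqrt{3} = - 62100 \sqrt{3}$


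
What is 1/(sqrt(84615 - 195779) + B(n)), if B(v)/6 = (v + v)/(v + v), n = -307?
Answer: 3/55600 - I*sqrt(27791)/55600 ≈ 5.3957e-5 - 0.0029983*I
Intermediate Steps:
B(v) = 6 (B(v) = 6*((v + v)/(v + v)) = 6*((2*v)/((2*v))) = 6*((2*v)*(1/(2*v))) = 6*1 = 6)
1/(sqrt(84615 - 195779) + B(n)) = 1/(sqrt(84615 - 195779) + 6) = 1/(sqrt(-111164) + 6) = 1/(2*I*sqrt(27791) + 6) = 1/(6 + 2*I*sqrt(27791))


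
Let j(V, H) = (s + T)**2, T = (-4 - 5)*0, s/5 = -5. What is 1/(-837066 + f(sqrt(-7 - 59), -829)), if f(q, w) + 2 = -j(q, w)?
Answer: -1/837693 ≈ -1.1938e-6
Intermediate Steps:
s = -25 (s = 5*(-5) = -25)
T = 0 (T = -9*0 = 0)
j(V, H) = 625 (j(V, H) = (-25 + 0)**2 = (-25)**2 = 625)
f(q, w) = -627 (f(q, w) = -2 - 1*625 = -2 - 625 = -627)
1/(-837066 + f(sqrt(-7 - 59), -829)) = 1/(-837066 - 627) = 1/(-837693) = -1/837693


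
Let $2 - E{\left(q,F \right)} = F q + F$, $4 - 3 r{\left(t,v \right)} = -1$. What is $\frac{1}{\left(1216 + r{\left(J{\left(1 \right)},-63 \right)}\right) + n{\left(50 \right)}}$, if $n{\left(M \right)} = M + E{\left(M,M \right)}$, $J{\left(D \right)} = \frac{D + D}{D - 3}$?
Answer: $- \frac{3}{3841} \approx -0.00078105$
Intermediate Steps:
$J{\left(D \right)} = \frac{2 D}{-3 + D}$
$r{\left(t,v \right)} = \frac{5}{3}$ ($r{\left(t,v \right)} = \frac{4}{3} - - \frac{1}{3} = \frac{4}{3} + \frac{1}{3} = \frac{5}{3}$)
$E{\left(q,F \right)} = 2 - F - F q$ ($E{\left(q,F \right)} = 2 - \left(F q + F\right) = 2 - \left(F + F q\right) = 2 - F - F q$)
$n{\left(M \right)} = 2 - M^{2}$ ($n{\left(M \right)} = M - \left(-2 + M + M M\right) = M - \left(-2 + M + M^{2}\right) = 2 - M^{2}$)
$\frac{1}{\left(1216 + r{\left(J{\left(1 \right)},-63 \right)}\right) + n{\left(50 \right)}} = \frac{1}{\left(1216 + \frac{5}{3}\right) + \left(2 - 50^{2}\right)} = \frac{1}{\frac{3653}{3} + \left(2 - 2500\right)} = \frac{1}{\frac{3653}{3} - 2498} = \frac{1}{- \frac{3841}{3}} = - \frac{3}{3841}$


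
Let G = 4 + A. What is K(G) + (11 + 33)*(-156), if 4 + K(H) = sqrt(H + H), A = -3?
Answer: -6868 + sqrt(2) ≈ -6866.6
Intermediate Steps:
G = 1 (G = 4 - 3 = 1)
K(H) = -4 + sqrt(2)*sqrt(H) (K(H) = -4 + sqrt(H + H) = -4 + sqrt(2*H) = -4 + sqrt(2)*sqrt(H))
K(G) + (11 + 33)*(-156) = (-4 + sqrt(2)*sqrt(1)) + (11 + 33)*(-156) = (-4 + sqrt(2)*1) + 44*(-156) = (-4 + sqrt(2)) - 6864 = -6868 + sqrt(2)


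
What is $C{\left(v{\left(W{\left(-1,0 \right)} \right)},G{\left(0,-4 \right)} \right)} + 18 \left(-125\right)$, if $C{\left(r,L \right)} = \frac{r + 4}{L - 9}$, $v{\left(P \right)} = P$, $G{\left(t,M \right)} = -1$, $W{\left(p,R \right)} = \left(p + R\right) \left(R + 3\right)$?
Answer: $- \frac{22501}{10} \approx -2250.1$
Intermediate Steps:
$W{\left(p,R \right)} = \left(3 + R\right) \left(R + p\right)$ ($W{\left(p,R \right)} = \left(R + p\right) \left(3 + R\right) = \left(3 + R\right) \left(R + p\right)$)
$C{\left(r,L \right)} = \frac{4 + r}{-9 + L}$
$C{\left(v{\left(W{\left(-1,0 \right)} \right)},G{\left(0,-4 \right)} \right)} + 18 \left(-125\right) = \frac{4 + \left(0^{2} + 3 \cdot 0 + 3 \left(-1\right) + 0 \left(-1\right)\right)}{-9 - 1} + 18 \left(-125\right) = \frac{4 + \left(0 + 0 - 3 + 0\right)}{-10} - 2250 = - \frac{4 - 3}{10} - 2250 = \left(- \frac{1}{10}\right) 1 - 2250 = - \frac{1}{10} - 2250 = - \frac{22501}{10}$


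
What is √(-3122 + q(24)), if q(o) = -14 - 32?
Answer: 12*I*√22 ≈ 56.285*I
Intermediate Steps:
q(o) = -46
√(-3122 + q(24)) = √(-3122 - 46) = √(-3168) = 12*I*√22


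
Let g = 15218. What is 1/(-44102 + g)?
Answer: -1/28884 ≈ -3.4621e-5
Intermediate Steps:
1/(-44102 + g) = 1/(-44102 + 15218) = 1/(-28884) = -1/28884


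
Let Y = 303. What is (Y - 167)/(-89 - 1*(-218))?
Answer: 136/129 ≈ 1.0543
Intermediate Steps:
(Y - 167)/(-89 - 1*(-218)) = (303 - 167)/(-89 - 1*(-218)) = 136/(-89 + 218) = 136/129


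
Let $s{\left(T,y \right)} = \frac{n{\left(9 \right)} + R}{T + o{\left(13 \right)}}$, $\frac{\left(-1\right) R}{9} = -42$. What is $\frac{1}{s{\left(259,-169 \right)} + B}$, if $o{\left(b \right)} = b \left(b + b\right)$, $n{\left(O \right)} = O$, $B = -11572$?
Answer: $- \frac{199}{2302699} \approx -8.642 \cdot 10^{-5}$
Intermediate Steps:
$R = 378$ ($R = \left(-9\right) \left(-42\right) = 378$)
$o{\left(b \right)} = 2 b^{2}$ ($o{\left(b \right)} = b 2 b = 2 b^{2}$)
$s{\left(T,y \right)} = \frac{387}{338 + T}$ ($s{\left(T,y \right)} = \frac{9 + 378}{T + 2 \cdot 13^{2}} = \frac{387}{T + 2 \cdot 169} = \frac{387}{T + 338} = \frac{387}{338 + T}$)
$\frac{1}{s{\left(259,-169 \right)} + B} = \frac{1}{\frac{387}{338 + 259} - 11572} = \frac{1}{\frac{387}{597} - 11572} = \frac{1}{387 \cdot \frac{1}{597} - 11572} = \frac{1}{\frac{129}{199} - 11572} = \frac{1}{- \frac{2302699}{199}} = - \frac{199}{2302699}$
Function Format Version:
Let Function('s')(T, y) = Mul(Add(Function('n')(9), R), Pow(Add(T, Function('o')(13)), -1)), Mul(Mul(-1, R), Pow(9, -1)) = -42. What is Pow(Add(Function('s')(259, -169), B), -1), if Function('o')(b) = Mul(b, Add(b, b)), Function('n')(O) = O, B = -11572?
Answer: Rational(-199, 2302699) ≈ -8.6420e-5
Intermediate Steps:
R = 378 (R = Mul(-9, -42) = 378)
Function('o')(b) = Mul(2, Pow(b, 2)) (Function('o')(b) = Mul(b, Mul(2, b)) = Mul(2, Pow(b, 2)))
Function('s')(T, y) = Mul(387, Pow(Add(338, T), -1)) (Function('s')(T, y) = Mul(Add(9, 378), Pow(Add(T, Mul(2, Pow(13, 2))), -1)) = Mul(387, Pow(Add(T, Mul(2, 169)), -1)) = Mul(387, Pow(Add(T, 338), -1)) = Mul(387, Pow(Add(338, T), -1)))
Pow(Add(Function('s')(259, -169), B), -1) = Pow(Add(Mul(387, Pow(Add(338, 259), -1)), -11572), -1) = Pow(Add(Mul(387, Pow(597, -1)), -11572), -1) = Pow(Add(Mul(387, Rational(1, 597)), -11572), -1) = Pow(Add(Rational(129, 199), -11572), -1) = Pow(Rational(-2302699, 199), -1) = Rational(-199, 2302699)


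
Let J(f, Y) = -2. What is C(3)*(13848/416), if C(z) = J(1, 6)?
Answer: -1731/26 ≈ -66.577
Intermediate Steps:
C(z) = -2
C(3)*(13848/416) = -27696/416 = -2*1731/52 = -1731/26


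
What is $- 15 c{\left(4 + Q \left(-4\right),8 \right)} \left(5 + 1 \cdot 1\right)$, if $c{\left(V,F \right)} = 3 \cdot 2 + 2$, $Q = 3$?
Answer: $-720$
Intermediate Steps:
$c{\left(V,F \right)} = 8$ ($c{\left(V,F \right)} = 6 + 2 = 8$)
$- 15 c{\left(4 + Q \left(-4\right),8 \right)} \left(5 + 1 \cdot 1\right) = \left(-15\right) 8 \left(5 + 1 \cdot 1\right) = - 120 \left(5 + 1\right) = \left(-120\right) 6 = -720$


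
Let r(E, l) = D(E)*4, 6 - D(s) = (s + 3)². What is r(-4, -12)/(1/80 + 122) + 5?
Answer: 50405/9761 ≈ 5.1639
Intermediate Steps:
D(s) = 6 - (3 + s)² (D(s) = 6 - (s + 3)² = 6 - (3 + s)²)
r(E, l) = 24 - 4*(3 + E)² (r(E, l) = (6 - (3 + E)²)*4 = 24 - 4*(3 + E)²)
r(-4, -12)/(1/80 + 122) + 5 = (24 - 4*(3 - 4)²)/(1/80 + 122) + 5 = (24 - 4*(-1)²)/(1/80 + 122) + 5 = (24 - 4*1)/(9761/80) + 5 = 80*(24 - 4)/9761 + 5 = (80/9761)*20 + 5 = 1600/9761 + 5 = 50405/9761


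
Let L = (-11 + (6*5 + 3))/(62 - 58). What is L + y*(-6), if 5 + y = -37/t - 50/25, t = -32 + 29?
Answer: -53/2 ≈ -26.500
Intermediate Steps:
t = -3
L = 11/2 (L = (-11 + (30 + 3))/4 = (-11 + 33)*(1/4) = 22*(1/4) = 11/2 ≈ 5.5000)
y = 16/3 (y = -5 + (-37/(-3) - 50/25) = -5 + (-37*(-1/3) - 50*1/25) = -5 + (37/3 - 2) = -5 + 31/3 = 16/3 ≈ 5.3333)
L + y*(-6) = 11/2 + (16/3)*(-6) = 11/2 - 32 = -53/2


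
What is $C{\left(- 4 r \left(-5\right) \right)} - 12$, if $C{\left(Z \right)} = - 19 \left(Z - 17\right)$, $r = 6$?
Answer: $-1969$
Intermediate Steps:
$C{\left(Z \right)} = 323 - 19 Z$ ($C{\left(Z \right)} = - 19 \left(-17 + Z\right) = 323 - 19 Z$)
$C{\left(- 4 r \left(-5\right) \right)} - 12 = \left(323 - 19 \left(-4\right) 6 \left(-5\right)\right) - 12 = \left(323 - 19 \left(\left(-24\right) \left(-5\right)\right)\right) - 12 = \left(323 - 2280\right) - 12 = -1957 - 12 = -1969$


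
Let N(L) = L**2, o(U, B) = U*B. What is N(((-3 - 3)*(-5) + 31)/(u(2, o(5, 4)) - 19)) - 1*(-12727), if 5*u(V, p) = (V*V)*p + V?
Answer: 2243888/169 ≈ 13277.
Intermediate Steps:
o(U, B) = B*U
u(V, p) = V/5 + p*V**2/5 (u(V, p) = ((V*V)*p + V)/5 = (V**2*p + V)/5 = (p*V**2 + V)/5 = (V + p*V**2)/5 = V/5 + p*V**2/5)
N(((-3 - 3)*(-5) + 31)/(u(2, o(5, 4)) - 19)) - 1*(-12727) = (((-3 - 3)*(-5) + 31)/((1/5)*2*(1 + 2*(4*5)) - 19))**2 - 1*(-12727) = ((-6*(-5) + 31)/((1/5)*2*(1 + 2*20) - 19))**2 + 12727 = ((30 + 31)/((1/5)*2*(1 + 40) - 19))**2 + 12727 = (61/((1/5)*2*41 - 19))**2 + 12727 = (61/(82/5 - 19))**2 + 12727 = (61/(-13/5))**2 + 12727 = (61*(-5/13))**2 + 12727 = (-305/13)**2 + 12727 = 93025/169 + 12727 = 2243888/169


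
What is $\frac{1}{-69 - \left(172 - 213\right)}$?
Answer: $- \frac{1}{28} \approx -0.035714$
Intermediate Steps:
$\frac{1}{-69 - \left(172 - 213\right)} = \frac{1}{-69 - -41} = \frac{1}{-69 + \left(-183 + 224\right)} = \frac{1}{-69 + 41} = \frac{1}{-28} = - \frac{1}{28}$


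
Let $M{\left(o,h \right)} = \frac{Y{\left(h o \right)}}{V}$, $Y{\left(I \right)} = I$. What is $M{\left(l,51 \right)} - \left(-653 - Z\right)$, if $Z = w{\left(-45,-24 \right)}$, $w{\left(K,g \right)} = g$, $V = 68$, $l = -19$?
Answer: $\frac{2459}{4} \approx 614.75$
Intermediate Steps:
$M{\left(o,h \right)} = \frac{h o}{68}$
$Z = -24$
$M{\left(l,51 \right)} - \left(-653 - Z\right) = \frac{1}{68} \cdot 51 \left(-19\right) - \left(-653 - -24\right) = - \frac{57}{4} - \left(-653 + 24\right) = - \frac{57}{4} - -629 = - \frac{57}{4} + 629 = \frac{2459}{4}$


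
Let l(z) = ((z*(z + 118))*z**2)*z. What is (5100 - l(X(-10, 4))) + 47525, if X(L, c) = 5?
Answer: -24250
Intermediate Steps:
l(z) = z**4*(118 + z) (l(z) = ((z*(118 + z))*z**2)*z = (z**3*(118 + z))*z = z**4*(118 + z))
(5100 - l(X(-10, 4))) + 47525 = (5100 - 5**4*(118 + 5)) + 47525 = (5100 - 625*123) + 47525 = (5100 - 1*76875) + 47525 = (5100 - 76875) + 47525 = -71775 + 47525 = -24250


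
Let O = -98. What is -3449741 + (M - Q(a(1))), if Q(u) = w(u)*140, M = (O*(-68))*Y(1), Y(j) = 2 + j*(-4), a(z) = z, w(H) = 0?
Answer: -3463069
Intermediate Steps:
Y(j) = 2 - 4*j
M = -13328 (M = (-98*(-68))*(2 - 4*1) = 6664*(2 - 4) = 6664*(-2) = -13328)
Q(u) = 0 (Q(u) = 0*140 = 0)
-3449741 + (M - Q(a(1))) = -3449741 + (-13328 - 1*0) = -3449741 + (-13328 + 0) = -3449741 - 13328 = -3463069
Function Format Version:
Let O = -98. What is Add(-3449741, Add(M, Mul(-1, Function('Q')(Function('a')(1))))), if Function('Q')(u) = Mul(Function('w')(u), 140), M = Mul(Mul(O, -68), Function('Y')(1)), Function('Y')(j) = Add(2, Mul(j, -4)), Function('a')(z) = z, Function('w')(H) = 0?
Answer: -3463069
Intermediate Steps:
Function('Y')(j) = Add(2, Mul(-4, j))
M = -13328 (M = Mul(Mul(-98, -68), Add(2, Mul(-4, 1))) = Mul(6664, Add(2, -4)) = Mul(6664, -2) = -13328)
Function('Q')(u) = 0 (Function('Q')(u) = Mul(0, 140) = 0)
Add(-3449741, Add(M, Mul(-1, Function('Q')(Function('a')(1))))) = Add(-3449741, Add(-13328, Mul(-1, 0))) = Add(-3449741, Add(-13328, 0)) = Add(-3449741, -13328) = -3463069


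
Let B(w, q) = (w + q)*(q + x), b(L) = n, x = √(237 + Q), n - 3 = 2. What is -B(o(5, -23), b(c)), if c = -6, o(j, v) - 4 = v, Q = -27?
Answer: 70 + 14*√210 ≈ 272.88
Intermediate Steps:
o(j, v) = 4 + v
n = 5 (n = 3 + 2 = 5)
x = √210 (x = √(237 - 27) = √210 ≈ 14.491)
b(L) = 5
B(w, q) = (q + w)*(q + √210) (B(w, q) = (w + q)*(q + √210) = (q + w)*(q + √210))
-B(o(5, -23), b(c)) = -(5² + 5*(4 - 23) + 5*√210 + (4 - 23)*√210) = -(25 + 5*(-19) + 5*√210 - 19*√210) = -(25 - 95 + 5*√210 - 19*√210) = -(-70 - 14*√210) = 70 + 14*√210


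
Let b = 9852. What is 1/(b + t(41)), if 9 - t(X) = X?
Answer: 1/9820 ≈ 0.00010183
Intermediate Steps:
t(X) = 9 - X
1/(b + t(41)) = 1/(9852 + (9 - 1*41)) = 1/(9852 + (9 - 41)) = 1/(9852 - 32) = 1/9820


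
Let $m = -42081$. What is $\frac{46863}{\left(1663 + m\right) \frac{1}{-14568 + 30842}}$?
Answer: $- \frac{381324231}{20209} \approx -18869.0$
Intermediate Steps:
$\frac{46863}{\left(1663 + m\right) \frac{1}{-14568 + 30842}} = \frac{46863}{\left(1663 - 42081\right) \frac{1}{-14568 + 30842}} = \frac{46863}{\left(-40418\right) \frac{1}{16274}} = \frac{46863}{- \frac{20209}{8137}} = 46863 \left(- \frac{8137}{20209}\right) = - \frac{381324231}{20209}$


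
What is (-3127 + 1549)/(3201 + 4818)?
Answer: -526/2673 ≈ -0.19678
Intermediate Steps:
(-3127 + 1549)/(3201 + 4818) = -1578/8019 = -1578*1/8019 = -526/2673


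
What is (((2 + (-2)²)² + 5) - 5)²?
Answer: 1296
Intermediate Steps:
(((2 + (-2)²)² + 5) - 5)² = (((2 + 4)² + 5) - 5)² = ((6² + 5) - 5)² = ((36 + 5) - 5)² = (41 - 5)² = 36² = 1296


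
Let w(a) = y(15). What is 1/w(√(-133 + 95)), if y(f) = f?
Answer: 1/15 ≈ 0.066667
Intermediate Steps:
w(a) = 15
1/w(√(-133 + 95)) = 1/15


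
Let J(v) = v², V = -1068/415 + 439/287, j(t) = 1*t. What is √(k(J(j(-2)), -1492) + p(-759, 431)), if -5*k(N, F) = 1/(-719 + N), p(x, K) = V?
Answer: 2*I*√75684180605033/17032015 ≈ 1.0216*I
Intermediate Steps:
j(t) = t
V = -124331/119105 (V = -1068*1/415 + 439*(1/287) = -1068/415 + 439/287 = -124331/119105 ≈ -1.0439)
p(x, K) = -124331/119105
k(N, F) = -1/(5*(-719 + N))
√(k(J(j(-2)), -1492) + p(-759, 431)) = √(-1/(-3595 + 5*(-2)²) - 124331/119105) = √(-1/(-3595 + 5*4) - 124331/119105) = √(-1/(-3595 + 20) - 124331/119105) = √(-1/(-3575) - 124331/119105) = √(-1*(-1/3575) - 124331/119105) = √(1/3575 - 124331/119105) = √(-88872844/85160075) = 2*I*√75684180605033/17032015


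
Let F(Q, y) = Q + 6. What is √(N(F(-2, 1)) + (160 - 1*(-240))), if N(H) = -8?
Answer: 14*√2 ≈ 19.799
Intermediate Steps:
F(Q, y) = 6 + Q
√(N(F(-2, 1)) + (160 - 1*(-240))) = √(-8 + (160 - 1*(-240))) = √(-8 + (160 + 240)) = √(-8 + 400) = √392 = 14*√2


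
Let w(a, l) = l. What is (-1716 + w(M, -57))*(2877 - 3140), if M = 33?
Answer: 466299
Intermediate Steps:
(-1716 + w(M, -57))*(2877 - 3140) = (-1716 - 57)*(2877 - 3140) = -1773*(-263) = 466299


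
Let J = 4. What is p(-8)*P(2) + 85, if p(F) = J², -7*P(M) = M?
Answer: 563/7 ≈ 80.429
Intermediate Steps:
P(M) = -M/7
p(F) = 16 (p(F) = 4² = 16)
p(-8)*P(2) + 85 = 16*(-⅐*2) + 85 = 16*(-2/7) + 85 = -32/7 + 85 = 563/7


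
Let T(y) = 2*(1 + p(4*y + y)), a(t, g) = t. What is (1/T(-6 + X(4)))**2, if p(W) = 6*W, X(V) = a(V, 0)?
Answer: 1/13924 ≈ 7.1818e-5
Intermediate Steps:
X(V) = V
T(y) = 2 + 60*y (T(y) = 2*(1 + 6*(4*y + y)) = 2*(1 + 6*(5*y)) = 2*(1 + 30*y) = 2 + 60*y)
(1/T(-6 + X(4)))**2 = (1/(2 + 60*(-6 + 4)))**2 = (1/(2 + 60*(-2)))**2 = (1/(2 - 120))**2 = (1/(-118))**2 = (-1/118)**2 = 1/13924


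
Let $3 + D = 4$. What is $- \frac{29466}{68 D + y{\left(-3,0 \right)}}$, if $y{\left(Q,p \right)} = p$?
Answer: $- \frac{14733}{34} \approx -433.32$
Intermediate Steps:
$D = 1$ ($D = -3 + 4 = 1$)
$- \frac{29466}{68 D + y{\left(-3,0 \right)}} = - \frac{29466}{68 \cdot 1 + 0} = - \frac{29466}{68 + 0} = - \frac{29466}{68} = \left(-29466\right) \frac{1}{68} = - \frac{14733}{34}$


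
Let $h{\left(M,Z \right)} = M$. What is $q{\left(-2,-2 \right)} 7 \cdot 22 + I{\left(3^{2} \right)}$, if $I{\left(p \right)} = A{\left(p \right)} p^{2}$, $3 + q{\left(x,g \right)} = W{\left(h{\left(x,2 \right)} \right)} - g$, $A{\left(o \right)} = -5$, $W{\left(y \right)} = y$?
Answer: $-867$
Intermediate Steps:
$q{\left(x,g \right)} = -3 + x - g$ ($q{\left(x,g \right)} = -3 - \left(g - x\right) = -3 + x - g$)
$I{\left(p \right)} = - 5 p^{2}$
$q{\left(-2,-2 \right)} 7 \cdot 22 + I{\left(3^{2} \right)} = \left(-3 - 2 - -2\right) 7 \cdot 22 - 5 \left(3^{2}\right)^{2} = \left(-3 - 2 + 2\right) 7 \cdot 22 - 5 \cdot 9^{2} = \left(-3\right) 7 \cdot 22 - 405 = \left(-21\right) 22 - 405 = -462 - 405 = -867$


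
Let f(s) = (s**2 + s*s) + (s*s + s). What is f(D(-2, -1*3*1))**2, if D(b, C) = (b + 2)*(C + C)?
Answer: 0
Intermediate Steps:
D(b, C) = 2*C*(2 + b) (D(b, C) = (2 + b)*(2*C) = 2*C*(2 + b))
f(s) = s + 3*s**2 (f(s) = (s**2 + s**2) + (s**2 + s) = 2*s**2 + (s + s**2) = s + 3*s**2)
f(D(-2, -1*3*1))**2 = ((2*(-1*3*1)*(2 - 2))*(1 + 3*(2*(-1*3*1)*(2 - 2))))**2 = ((2*(-3*1)*0)*(1 + 3*(2*(-3*1)*0)))**2 = ((2*(-3)*0)*(1 + 3*(2*(-3)*0)))**2 = (0*(1 + 3*0))**2 = (0*(1 + 0))**2 = (0*1)**2 = 0**2 = 0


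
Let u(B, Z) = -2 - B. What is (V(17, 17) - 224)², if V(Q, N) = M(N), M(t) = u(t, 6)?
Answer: 59049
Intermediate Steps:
M(t) = -2 - t
V(Q, N) = -2 - N
(V(17, 17) - 224)² = ((-2 - 1*17) - 224)² = ((-2 - 17) - 224)² = (-19 - 224)² = (-243)² = 59049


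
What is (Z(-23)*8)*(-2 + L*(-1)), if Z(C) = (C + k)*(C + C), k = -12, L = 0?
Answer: -25760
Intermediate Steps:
Z(C) = 2*C*(-12 + C) (Z(C) = (C - 12)*(C + C) = (-12 + C)*(2*C) = 2*C*(-12 + C))
(Z(-23)*8)*(-2 + L*(-1)) = ((2*(-23)*(-12 - 23))*8)*(-2 + 0*(-1)) = ((2*(-23)*(-35))*8)*(-2 + 0) = (1610*8)*(-2) = 12880*(-2) = -25760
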